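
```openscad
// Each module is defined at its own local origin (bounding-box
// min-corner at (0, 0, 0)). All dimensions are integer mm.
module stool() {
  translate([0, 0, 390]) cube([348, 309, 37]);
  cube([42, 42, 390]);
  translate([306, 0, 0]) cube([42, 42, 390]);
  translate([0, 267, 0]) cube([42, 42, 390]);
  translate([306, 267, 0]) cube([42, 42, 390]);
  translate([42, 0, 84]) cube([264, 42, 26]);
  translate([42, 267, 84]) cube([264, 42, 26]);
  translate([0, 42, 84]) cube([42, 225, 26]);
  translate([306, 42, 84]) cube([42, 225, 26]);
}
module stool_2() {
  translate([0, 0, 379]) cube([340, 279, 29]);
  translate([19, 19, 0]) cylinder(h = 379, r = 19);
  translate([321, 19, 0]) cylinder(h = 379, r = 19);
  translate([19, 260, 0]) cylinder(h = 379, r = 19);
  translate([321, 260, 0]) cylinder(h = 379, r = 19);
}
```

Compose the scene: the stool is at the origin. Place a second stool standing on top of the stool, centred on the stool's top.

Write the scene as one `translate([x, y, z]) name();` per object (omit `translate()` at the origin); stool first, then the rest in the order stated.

stool();
translate([4, 15, 427]) stool_2();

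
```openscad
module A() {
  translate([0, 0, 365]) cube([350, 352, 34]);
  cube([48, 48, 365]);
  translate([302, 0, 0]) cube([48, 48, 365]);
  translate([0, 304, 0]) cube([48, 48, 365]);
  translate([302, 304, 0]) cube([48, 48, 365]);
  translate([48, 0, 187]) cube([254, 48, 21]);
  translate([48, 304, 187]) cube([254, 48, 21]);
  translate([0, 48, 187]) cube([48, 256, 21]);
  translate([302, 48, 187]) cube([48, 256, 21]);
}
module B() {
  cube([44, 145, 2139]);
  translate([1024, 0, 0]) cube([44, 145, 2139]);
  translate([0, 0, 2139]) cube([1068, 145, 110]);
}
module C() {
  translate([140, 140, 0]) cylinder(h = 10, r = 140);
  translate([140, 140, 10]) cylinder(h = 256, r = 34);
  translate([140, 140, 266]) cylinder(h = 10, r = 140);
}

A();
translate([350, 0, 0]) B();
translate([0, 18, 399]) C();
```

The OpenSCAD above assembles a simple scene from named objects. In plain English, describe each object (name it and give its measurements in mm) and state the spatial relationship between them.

A is a simple wooden stool: a rectangular seat 350 mm (x) by 352 mm (y), 34 mm thick, top face at z = 399 mm, on four square legs, each 48×48 mm in cross-section. The legs rest on z = 0, each flush with a corner of the seat. Four stretchers, 48 mm wide and 21 mm tall, connect adjacent legs with their undersides at z = 187 mm, each running between the inner faces of the legs it joins and aligned with the legs' outer faces on the other axis.

B is a rectangular door frame: two vertical jambs of 44×145 mm section, 2139 mm tall, with a clear opening 980 mm wide between their inner faces. A header 110 mm tall and 145 mm deep lies on top of the jambs and spans the full outside width.

C is a spool: two coaxial disc flanges of radius 140 mm and thickness 10 mm, joined by a core cylinder of radius 34 mm and height 256 mm. The lower flange rests on z = 0 and the three cylinders share a vertical axis.

The door frame is against the stool's +x side, with their −y faces flush. The spool is on top of the stool.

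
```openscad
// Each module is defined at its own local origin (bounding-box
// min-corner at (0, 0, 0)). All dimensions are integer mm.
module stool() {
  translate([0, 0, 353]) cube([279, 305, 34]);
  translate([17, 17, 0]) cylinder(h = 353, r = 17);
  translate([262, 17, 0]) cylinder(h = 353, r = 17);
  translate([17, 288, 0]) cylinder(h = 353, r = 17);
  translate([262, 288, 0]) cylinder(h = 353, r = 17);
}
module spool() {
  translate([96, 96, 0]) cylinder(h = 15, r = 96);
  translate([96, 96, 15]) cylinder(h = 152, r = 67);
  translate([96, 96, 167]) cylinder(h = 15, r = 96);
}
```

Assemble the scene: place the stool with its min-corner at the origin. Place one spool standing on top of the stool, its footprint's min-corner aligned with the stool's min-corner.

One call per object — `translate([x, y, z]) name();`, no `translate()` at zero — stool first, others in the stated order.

stool();
translate([0, 0, 387]) spool();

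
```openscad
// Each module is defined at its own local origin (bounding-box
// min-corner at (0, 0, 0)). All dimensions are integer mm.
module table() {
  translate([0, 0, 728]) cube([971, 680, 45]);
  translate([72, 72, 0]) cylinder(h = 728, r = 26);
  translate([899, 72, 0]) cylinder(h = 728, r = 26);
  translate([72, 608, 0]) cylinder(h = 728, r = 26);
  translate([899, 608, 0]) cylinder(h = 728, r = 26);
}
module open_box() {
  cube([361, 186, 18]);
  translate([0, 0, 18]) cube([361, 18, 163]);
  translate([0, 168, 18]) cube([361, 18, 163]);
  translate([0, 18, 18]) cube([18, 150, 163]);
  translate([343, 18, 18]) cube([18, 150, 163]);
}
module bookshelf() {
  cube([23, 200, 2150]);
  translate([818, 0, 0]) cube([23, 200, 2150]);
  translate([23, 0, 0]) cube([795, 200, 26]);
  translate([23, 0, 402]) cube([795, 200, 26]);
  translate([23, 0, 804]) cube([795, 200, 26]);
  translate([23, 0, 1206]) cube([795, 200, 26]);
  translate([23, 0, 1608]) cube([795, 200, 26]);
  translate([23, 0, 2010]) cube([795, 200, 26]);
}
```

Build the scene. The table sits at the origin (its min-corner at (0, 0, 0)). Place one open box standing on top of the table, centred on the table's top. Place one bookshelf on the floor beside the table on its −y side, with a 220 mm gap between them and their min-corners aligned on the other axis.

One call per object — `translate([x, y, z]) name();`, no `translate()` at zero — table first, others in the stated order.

table();
translate([305, 247, 773]) open_box();
translate([0, -420, 0]) bookshelf();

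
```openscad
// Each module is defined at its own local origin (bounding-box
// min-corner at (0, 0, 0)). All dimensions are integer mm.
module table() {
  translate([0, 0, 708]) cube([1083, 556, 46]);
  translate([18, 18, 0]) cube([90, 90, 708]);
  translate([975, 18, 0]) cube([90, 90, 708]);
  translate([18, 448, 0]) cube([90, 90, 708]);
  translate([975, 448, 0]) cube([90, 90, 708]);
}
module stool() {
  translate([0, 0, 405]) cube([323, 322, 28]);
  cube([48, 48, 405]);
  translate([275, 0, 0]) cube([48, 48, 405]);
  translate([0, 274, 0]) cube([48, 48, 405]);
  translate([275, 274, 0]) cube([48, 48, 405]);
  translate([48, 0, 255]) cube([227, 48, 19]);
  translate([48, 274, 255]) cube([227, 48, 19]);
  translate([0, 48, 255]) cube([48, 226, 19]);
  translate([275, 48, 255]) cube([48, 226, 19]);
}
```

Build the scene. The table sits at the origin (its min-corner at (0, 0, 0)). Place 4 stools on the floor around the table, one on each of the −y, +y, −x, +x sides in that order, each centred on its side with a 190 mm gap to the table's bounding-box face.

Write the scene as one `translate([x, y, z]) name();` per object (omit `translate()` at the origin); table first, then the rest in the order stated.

table();
translate([380, -512, 0]) stool();
translate([380, 746, 0]) stool();
translate([-513, 117, 0]) stool();
translate([1273, 117, 0]) stool();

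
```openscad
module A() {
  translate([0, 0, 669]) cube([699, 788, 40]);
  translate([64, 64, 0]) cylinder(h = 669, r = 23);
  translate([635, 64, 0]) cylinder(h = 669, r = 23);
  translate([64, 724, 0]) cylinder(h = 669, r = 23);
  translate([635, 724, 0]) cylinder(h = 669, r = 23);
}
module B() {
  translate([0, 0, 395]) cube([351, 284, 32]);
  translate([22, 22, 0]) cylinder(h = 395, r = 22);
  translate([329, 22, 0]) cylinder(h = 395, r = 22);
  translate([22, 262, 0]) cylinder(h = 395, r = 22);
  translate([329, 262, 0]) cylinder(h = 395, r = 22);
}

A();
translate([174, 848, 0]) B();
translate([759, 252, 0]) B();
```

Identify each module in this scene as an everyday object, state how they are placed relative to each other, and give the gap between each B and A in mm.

A is a table. B is a stool. Two stools sit around the table at the +y, +x sides. The gap between each stool and the table is 60 mm.

Each stool's nearest face is 60 mm from the table's bounding box.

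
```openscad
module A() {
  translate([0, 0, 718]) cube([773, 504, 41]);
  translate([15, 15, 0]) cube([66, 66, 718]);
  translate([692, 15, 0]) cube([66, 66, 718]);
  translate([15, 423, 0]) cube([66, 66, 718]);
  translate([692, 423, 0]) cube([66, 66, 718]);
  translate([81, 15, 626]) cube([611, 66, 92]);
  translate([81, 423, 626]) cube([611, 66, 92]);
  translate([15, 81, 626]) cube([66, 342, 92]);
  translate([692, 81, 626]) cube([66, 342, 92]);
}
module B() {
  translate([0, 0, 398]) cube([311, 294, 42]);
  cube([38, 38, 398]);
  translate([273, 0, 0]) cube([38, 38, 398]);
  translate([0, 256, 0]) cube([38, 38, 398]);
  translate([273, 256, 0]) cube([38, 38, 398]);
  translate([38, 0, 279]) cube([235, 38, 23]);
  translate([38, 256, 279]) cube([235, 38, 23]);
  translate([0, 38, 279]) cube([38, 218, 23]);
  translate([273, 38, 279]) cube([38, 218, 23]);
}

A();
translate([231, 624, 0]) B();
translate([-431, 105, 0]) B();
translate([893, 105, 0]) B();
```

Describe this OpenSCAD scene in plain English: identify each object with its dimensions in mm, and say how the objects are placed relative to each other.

A is a table with a 773×504 mm rectangular top, 41 mm thick, top surface at z = 759 mm, supported by four 66×66 mm square legs, each inset 15 mm from the nearest pair of top edges, running from the floor. Four apron rails, 66 mm thick and 92 mm tall, run between adjacent legs with their top edges flush with the underside of the top and their outer faces flush with the legs' outer faces.

B is a four-legged stool. The seat is 311×294 mm, 42 mm thick, top at z = 440 mm. It stands on four square legs, each 38×38 mm in cross-section, from z = 0 to the seat underside, each flush with a corner of the seat. Four stretchers, 38 mm wide and 23 mm tall, connect adjacent legs with their undersides at z = 279 mm, each running between the inner faces of the legs it joins and aligned with the legs' outer faces on the other axis.

Three stools sit around the table at the +y, −x, +x sides.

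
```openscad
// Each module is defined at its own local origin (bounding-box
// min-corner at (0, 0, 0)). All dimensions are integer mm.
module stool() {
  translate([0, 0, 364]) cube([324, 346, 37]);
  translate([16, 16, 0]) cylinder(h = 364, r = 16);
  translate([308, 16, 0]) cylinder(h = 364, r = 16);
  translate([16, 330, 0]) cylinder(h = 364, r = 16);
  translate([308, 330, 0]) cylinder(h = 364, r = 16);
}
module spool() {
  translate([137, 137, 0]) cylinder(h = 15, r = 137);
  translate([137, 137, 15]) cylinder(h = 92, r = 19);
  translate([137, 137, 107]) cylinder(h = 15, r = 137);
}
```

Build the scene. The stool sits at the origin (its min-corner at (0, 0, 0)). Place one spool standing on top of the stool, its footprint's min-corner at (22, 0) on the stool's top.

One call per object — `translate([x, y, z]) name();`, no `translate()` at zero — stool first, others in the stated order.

stool();
translate([22, 0, 401]) spool();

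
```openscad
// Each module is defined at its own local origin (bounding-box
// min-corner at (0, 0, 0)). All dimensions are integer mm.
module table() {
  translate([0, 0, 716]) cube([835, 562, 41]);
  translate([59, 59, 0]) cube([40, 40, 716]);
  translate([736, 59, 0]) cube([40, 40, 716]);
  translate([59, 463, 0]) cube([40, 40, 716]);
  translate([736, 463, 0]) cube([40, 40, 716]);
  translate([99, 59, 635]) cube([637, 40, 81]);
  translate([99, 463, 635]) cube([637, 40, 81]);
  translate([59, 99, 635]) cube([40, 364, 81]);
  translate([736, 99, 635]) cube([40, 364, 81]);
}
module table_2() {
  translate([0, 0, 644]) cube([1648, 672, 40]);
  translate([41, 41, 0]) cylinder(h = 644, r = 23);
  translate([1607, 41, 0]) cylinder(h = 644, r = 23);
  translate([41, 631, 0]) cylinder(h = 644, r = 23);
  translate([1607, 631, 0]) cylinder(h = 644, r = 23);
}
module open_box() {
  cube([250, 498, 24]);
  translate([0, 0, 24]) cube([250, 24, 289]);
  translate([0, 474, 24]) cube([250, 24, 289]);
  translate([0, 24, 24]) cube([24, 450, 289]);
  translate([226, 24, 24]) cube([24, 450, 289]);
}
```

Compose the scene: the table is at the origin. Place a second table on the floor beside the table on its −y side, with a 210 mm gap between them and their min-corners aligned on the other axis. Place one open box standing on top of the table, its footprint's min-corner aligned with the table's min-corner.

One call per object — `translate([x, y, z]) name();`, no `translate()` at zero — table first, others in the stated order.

table();
translate([0, -882, 0]) table_2();
translate([0, 0, 757]) open_box();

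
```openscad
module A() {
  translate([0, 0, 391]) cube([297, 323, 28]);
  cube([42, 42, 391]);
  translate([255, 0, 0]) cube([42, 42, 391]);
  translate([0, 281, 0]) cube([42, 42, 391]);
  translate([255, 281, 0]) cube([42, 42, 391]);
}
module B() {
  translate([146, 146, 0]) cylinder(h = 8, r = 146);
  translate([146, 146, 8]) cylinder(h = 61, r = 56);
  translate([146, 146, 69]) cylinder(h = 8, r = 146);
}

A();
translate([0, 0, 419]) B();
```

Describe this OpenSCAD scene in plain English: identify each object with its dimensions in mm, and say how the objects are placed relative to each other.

A is a simple wooden stool: a rectangular seat 297 mm (x) by 323 mm (y), 28 mm thick, top face at z = 419 mm, on four square legs, each 42×42 mm in cross-section. The legs rest on z = 0, each flush with a corner of the seat.

B is a spool: two coaxial disc flanges of radius 146 mm and thickness 8 mm, joined by a core cylinder of radius 56 mm and height 61 mm. The lower flange rests on z = 0 and the three cylinders share a vertical axis.

The spool is on top of the stool.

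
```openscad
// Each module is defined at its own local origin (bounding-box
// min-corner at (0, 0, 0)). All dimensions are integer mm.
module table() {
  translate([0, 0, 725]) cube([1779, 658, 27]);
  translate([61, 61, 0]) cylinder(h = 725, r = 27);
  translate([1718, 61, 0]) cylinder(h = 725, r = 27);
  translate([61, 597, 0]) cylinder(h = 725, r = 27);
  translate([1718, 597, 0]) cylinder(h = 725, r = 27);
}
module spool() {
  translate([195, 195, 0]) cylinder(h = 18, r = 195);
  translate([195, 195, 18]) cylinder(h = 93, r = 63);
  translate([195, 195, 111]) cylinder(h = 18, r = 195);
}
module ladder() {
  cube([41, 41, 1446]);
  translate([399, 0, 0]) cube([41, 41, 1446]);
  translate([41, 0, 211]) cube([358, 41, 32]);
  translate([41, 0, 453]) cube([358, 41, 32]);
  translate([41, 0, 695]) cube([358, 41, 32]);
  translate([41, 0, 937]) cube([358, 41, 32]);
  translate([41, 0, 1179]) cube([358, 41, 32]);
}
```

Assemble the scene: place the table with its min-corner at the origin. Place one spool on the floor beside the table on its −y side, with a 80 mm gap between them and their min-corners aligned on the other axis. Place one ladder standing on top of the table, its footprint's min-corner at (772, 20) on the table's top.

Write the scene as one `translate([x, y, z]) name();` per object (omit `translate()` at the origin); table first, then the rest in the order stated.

table();
translate([0, -470, 0]) spool();
translate([772, 20, 752]) ladder();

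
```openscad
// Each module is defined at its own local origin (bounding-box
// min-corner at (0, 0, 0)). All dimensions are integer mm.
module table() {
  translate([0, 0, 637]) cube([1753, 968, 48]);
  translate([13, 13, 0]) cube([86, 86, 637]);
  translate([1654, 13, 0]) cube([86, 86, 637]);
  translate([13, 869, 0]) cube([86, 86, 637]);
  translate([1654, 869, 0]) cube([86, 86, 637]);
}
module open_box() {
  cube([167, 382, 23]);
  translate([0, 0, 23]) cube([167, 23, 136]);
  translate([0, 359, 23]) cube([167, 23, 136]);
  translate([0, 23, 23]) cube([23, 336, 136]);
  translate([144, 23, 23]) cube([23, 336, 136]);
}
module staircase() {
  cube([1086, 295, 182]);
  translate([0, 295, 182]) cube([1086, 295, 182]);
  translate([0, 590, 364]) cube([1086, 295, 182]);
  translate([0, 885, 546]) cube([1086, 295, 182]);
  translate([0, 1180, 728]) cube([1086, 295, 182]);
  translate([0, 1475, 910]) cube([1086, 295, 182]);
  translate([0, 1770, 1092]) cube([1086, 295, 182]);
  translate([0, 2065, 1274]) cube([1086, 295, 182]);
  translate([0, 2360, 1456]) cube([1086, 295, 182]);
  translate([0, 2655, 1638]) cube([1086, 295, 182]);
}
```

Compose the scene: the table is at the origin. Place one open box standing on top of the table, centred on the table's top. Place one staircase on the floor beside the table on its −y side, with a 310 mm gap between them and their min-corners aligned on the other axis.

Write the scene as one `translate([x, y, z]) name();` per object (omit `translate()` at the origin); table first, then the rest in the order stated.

table();
translate([793, 293, 685]) open_box();
translate([0, -3260, 0]) staircase();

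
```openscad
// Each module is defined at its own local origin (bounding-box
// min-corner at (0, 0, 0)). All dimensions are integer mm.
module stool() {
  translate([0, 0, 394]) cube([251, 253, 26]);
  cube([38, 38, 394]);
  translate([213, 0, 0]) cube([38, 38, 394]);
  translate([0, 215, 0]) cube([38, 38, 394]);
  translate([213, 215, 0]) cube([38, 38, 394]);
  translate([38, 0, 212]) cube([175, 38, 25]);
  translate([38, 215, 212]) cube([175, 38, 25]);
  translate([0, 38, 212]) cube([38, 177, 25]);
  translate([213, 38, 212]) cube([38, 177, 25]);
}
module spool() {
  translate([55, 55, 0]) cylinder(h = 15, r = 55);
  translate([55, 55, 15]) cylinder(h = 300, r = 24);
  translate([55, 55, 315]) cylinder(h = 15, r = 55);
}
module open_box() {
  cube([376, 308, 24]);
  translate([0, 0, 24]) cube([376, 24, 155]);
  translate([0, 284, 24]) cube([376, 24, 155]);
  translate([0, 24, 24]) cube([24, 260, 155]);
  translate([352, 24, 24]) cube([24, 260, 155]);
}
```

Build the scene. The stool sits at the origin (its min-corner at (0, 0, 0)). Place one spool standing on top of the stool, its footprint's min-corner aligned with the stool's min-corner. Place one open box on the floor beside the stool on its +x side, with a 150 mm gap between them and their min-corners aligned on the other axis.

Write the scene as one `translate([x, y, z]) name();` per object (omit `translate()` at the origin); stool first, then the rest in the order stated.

stool();
translate([0, 0, 420]) spool();
translate([401, 0, 0]) open_box();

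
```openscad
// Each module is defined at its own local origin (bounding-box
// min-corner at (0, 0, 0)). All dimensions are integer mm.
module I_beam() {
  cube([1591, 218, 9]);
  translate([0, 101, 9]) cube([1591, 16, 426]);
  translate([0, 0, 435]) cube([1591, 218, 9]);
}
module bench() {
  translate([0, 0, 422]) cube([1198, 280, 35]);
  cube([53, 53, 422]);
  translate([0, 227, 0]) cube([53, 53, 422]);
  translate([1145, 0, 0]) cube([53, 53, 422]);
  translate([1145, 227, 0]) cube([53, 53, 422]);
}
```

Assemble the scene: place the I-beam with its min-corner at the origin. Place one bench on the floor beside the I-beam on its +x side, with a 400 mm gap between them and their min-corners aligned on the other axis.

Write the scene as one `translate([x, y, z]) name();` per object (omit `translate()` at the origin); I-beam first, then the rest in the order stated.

I_beam();
translate([1991, 0, 0]) bench();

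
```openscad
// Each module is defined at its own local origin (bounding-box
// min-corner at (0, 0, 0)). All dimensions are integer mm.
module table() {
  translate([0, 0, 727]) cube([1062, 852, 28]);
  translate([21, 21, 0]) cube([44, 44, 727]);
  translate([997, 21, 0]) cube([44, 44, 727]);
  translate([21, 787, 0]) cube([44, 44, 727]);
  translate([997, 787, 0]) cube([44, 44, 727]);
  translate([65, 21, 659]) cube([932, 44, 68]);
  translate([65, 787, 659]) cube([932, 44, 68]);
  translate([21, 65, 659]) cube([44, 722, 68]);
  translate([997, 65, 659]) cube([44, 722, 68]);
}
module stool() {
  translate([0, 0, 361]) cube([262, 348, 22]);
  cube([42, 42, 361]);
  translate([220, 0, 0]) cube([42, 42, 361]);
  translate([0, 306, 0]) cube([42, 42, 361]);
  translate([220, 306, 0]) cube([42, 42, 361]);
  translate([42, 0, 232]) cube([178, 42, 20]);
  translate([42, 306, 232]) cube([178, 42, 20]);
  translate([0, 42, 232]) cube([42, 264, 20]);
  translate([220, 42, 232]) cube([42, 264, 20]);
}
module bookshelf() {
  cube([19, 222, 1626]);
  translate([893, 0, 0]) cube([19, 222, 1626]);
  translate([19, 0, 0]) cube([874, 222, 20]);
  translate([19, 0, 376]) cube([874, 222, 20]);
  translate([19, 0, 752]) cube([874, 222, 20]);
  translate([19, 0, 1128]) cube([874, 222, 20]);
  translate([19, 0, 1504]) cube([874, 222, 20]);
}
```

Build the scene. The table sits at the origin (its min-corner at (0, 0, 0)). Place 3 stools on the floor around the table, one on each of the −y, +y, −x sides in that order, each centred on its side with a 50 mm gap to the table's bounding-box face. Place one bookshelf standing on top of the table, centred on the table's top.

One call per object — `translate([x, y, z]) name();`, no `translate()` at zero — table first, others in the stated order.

table();
translate([400, -398, 0]) stool();
translate([400, 902, 0]) stool();
translate([-312, 252, 0]) stool();
translate([75, 315, 755]) bookshelf();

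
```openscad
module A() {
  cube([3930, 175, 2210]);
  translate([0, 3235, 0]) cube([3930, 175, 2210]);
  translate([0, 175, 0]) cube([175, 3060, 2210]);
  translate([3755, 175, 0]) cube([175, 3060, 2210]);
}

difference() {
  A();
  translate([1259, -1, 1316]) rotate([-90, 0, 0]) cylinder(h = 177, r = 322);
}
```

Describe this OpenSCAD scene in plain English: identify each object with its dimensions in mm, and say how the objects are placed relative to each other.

A is a box-shaped house frame (walls only): outside footprint 3930×3410 mm, wall height 2210 mm, wall thickness 175 mm. The two y-facing walls run the full x-width; the two x-facing walls fit between the inner faces of the y-facing walls.

The house frame has a circular hole of radius 322 mm through its front wall, centred at (x = 1259, z = 1316).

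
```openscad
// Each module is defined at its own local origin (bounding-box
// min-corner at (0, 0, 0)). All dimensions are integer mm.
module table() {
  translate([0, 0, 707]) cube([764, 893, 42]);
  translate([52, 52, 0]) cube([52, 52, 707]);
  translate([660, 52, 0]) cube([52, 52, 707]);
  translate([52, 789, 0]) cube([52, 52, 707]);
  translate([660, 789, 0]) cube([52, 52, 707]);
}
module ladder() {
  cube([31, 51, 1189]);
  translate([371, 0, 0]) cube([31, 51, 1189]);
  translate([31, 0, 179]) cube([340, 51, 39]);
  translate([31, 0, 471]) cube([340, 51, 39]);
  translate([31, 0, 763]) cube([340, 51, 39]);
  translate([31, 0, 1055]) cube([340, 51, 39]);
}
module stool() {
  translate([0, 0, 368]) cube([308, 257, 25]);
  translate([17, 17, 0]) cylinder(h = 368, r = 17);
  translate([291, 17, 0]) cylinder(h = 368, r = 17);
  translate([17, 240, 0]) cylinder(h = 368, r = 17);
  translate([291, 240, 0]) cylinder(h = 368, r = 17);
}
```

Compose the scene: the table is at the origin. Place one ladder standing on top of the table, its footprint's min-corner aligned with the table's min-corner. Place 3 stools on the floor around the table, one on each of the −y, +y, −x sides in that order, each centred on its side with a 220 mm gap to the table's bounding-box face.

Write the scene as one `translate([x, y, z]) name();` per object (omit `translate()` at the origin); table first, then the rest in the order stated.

table();
translate([0, 0, 749]) ladder();
translate([228, -477, 0]) stool();
translate([228, 1113, 0]) stool();
translate([-528, 318, 0]) stool();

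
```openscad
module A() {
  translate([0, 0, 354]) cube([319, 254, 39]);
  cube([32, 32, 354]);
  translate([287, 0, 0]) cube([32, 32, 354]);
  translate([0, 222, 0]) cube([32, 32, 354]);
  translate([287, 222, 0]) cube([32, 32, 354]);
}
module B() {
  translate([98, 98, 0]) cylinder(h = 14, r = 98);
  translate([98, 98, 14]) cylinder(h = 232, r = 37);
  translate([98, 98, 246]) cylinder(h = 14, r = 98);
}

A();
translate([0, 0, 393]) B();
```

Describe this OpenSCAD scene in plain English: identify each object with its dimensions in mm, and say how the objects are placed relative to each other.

A is a simple wooden stool: a rectangular seat 319 mm (x) by 254 mm (y), 39 mm thick, top face at z = 393 mm, on four square legs, each 32×32 mm in cross-section. The legs rest on z = 0, each flush with a corner of the seat.

B is a spool: two coaxial disc flanges of radius 98 mm and thickness 14 mm, joined by a core cylinder of radius 37 mm and height 232 mm. The lower flange rests on z = 0 and the three cylinders share a vertical axis.

The spool is on top of the stool.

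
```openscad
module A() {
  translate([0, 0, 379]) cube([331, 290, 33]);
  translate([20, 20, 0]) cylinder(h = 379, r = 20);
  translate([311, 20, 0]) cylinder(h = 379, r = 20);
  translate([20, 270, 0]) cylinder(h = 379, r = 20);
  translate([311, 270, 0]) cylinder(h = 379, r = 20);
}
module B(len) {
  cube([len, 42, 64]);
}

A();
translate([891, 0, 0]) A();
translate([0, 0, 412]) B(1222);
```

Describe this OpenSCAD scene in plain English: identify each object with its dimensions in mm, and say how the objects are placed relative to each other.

A is a four-legged stool. The seat is 331×290 mm, 33 mm thick, top at z = 412 mm. It stands on four round legs, each 40 mm in diameter, from z = 0 to the seat underside, each leg's axis is inset half a diameter from the nearest pair of seat edges (so the leg's bounding box is flush with the corner).

B is a rectangular beam 1222 mm long (x), 42 mm deep (y), 64 mm thick (z).

The beam spans the tops of two stools placed 560 mm apart, resting at z = 412 mm.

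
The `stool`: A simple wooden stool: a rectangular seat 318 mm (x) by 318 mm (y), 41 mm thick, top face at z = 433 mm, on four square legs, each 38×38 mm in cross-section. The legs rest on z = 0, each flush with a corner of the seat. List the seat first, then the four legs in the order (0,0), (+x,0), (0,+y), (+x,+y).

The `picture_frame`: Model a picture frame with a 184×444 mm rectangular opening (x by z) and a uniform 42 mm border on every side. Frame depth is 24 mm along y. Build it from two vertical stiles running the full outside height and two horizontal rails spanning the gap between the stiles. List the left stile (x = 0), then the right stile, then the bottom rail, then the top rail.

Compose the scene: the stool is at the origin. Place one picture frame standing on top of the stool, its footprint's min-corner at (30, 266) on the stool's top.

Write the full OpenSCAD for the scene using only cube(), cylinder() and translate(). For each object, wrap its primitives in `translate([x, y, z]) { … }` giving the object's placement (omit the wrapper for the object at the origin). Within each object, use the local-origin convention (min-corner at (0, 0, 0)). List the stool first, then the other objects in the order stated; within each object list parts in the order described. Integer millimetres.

translate([0, 0, 392]) cube([318, 318, 41]);
cube([38, 38, 392]);
translate([280, 0, 0]) cube([38, 38, 392]);
translate([0, 280, 0]) cube([38, 38, 392]);
translate([280, 280, 0]) cube([38, 38, 392]);
translate([30, 266, 433]) {
  cube([42, 24, 528]);
  translate([226, 0, 0]) cube([42, 24, 528]);
  translate([42, 0, 0]) cube([184, 24, 42]);
  translate([42, 0, 486]) cube([184, 24, 42]);
}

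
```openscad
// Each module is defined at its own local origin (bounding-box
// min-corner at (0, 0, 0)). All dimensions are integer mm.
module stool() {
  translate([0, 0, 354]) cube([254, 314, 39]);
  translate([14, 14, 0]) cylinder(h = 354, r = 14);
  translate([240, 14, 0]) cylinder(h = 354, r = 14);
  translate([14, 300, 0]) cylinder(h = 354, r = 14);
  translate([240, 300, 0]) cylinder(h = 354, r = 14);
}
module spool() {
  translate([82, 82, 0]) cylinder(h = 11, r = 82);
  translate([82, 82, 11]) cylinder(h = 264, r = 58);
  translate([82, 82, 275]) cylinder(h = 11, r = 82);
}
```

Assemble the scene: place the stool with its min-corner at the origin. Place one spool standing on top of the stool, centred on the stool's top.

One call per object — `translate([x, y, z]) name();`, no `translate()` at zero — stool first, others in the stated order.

stool();
translate([45, 75, 393]) spool();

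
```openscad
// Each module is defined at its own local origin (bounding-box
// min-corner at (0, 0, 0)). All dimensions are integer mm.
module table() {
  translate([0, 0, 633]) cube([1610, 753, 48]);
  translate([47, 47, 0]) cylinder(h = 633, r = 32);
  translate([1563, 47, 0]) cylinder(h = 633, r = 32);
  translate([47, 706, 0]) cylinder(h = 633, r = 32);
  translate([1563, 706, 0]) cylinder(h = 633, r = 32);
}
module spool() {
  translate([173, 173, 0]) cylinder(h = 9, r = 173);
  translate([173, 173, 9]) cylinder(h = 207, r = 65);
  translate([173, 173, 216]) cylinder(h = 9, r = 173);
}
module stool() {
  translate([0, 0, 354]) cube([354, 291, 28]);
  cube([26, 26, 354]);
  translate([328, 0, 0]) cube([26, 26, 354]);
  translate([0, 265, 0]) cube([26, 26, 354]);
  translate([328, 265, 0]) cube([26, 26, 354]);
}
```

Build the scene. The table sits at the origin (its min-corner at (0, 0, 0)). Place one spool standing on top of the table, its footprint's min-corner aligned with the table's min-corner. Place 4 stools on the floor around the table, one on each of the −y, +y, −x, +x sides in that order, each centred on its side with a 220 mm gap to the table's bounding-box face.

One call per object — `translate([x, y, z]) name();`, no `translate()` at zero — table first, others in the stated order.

table();
translate([0, 0, 681]) spool();
translate([628, -511, 0]) stool();
translate([628, 973, 0]) stool();
translate([-574, 231, 0]) stool();
translate([1830, 231, 0]) stool();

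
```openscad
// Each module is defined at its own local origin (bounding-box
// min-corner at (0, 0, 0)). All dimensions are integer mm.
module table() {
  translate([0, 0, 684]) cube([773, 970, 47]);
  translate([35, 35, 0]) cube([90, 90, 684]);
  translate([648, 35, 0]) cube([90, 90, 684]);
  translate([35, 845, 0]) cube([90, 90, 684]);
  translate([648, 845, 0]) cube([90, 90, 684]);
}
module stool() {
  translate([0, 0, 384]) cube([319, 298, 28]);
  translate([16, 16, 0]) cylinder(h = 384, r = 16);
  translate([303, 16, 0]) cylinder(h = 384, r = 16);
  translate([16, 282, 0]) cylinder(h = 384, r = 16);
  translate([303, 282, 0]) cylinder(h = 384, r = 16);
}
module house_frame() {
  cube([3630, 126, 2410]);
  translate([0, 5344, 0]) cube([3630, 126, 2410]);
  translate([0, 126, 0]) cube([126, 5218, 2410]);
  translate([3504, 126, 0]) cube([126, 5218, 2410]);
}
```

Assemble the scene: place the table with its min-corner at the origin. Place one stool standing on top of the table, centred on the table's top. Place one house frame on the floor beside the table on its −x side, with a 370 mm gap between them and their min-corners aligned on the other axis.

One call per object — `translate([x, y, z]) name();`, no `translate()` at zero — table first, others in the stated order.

table();
translate([227, 336, 731]) stool();
translate([-4000, 0, 0]) house_frame();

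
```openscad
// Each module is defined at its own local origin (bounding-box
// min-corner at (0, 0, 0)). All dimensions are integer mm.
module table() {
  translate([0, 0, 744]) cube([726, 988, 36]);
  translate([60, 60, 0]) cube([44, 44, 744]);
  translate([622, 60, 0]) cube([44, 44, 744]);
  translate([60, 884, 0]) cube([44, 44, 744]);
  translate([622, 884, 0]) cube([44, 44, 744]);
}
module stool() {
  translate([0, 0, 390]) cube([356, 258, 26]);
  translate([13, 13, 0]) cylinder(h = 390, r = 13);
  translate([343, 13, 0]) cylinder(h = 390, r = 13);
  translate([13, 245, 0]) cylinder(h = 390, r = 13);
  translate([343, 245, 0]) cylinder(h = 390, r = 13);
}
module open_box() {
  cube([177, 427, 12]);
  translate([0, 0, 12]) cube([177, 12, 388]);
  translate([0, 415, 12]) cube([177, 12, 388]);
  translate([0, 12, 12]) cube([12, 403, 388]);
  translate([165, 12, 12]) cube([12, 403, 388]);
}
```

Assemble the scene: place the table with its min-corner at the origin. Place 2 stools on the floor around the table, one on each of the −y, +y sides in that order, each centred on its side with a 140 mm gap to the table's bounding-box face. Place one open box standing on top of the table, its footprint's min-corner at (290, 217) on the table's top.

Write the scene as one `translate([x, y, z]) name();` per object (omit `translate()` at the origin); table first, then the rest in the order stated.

table();
translate([185, -398, 0]) stool();
translate([185, 1128, 0]) stool();
translate([290, 217, 780]) open_box();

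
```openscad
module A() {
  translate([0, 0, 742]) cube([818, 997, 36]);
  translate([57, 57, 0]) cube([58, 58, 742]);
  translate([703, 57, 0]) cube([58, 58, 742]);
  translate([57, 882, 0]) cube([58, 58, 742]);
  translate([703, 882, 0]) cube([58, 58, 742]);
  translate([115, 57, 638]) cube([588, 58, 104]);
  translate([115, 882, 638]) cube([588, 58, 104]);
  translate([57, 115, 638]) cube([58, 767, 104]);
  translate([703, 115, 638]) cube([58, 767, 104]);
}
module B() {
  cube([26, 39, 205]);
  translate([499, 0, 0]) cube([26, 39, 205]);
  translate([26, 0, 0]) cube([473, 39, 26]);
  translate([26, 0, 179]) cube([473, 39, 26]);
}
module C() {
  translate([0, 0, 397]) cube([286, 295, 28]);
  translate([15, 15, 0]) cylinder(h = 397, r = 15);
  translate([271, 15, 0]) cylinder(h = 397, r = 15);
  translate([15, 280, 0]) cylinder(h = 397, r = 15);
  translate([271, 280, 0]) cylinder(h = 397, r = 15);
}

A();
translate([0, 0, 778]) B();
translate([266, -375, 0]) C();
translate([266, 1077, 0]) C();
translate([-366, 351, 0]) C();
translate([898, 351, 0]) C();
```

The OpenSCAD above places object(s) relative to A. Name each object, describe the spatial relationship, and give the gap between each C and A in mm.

A is a table. B is a picture frame. C is a stool. The picture frame is on top of the table. Four stools sit around the table at the −y, +y, −x, +x sides. The gap between each stool and the table is 80 mm.

Each stool's nearest face is 80 mm from the table's bounding box.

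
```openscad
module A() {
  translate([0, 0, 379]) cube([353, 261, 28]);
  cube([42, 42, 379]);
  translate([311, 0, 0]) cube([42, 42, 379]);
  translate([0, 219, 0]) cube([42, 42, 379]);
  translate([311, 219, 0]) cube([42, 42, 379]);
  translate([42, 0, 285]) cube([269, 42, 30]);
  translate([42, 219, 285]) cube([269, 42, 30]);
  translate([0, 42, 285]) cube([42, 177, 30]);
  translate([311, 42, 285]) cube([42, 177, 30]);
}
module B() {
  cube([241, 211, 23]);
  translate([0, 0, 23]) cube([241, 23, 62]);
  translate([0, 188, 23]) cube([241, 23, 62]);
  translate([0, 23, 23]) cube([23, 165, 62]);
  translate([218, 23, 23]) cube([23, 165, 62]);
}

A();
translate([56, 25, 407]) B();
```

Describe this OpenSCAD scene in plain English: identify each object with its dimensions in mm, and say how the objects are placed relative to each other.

A is a four-legged stool. The seat is a 353×261×28 mm slab whose top surface is at z = 407 mm; four square legs, each 42×42 mm in cross-section, run from the floor (z = 0) to the underside of the seat, each flush with a corner of the seat. Four stretchers, 42 mm wide and 30 mm tall, connect adjacent legs with their undersides at z = 285 mm, each running between the inner faces of the legs it joins and aligned with the legs' outer faces on the other axis.

B is an open-topped rectangular box: outside dimensions 241×211×85 mm, with a uniform wall and base thickness of 23 mm. The base is a full 241×211 slab on the floor; four walls sit on top of the base. The front and back walls (the −y and +y sides) span the full width; the two side walls fit between them.

The open box is on top of the stool, centred.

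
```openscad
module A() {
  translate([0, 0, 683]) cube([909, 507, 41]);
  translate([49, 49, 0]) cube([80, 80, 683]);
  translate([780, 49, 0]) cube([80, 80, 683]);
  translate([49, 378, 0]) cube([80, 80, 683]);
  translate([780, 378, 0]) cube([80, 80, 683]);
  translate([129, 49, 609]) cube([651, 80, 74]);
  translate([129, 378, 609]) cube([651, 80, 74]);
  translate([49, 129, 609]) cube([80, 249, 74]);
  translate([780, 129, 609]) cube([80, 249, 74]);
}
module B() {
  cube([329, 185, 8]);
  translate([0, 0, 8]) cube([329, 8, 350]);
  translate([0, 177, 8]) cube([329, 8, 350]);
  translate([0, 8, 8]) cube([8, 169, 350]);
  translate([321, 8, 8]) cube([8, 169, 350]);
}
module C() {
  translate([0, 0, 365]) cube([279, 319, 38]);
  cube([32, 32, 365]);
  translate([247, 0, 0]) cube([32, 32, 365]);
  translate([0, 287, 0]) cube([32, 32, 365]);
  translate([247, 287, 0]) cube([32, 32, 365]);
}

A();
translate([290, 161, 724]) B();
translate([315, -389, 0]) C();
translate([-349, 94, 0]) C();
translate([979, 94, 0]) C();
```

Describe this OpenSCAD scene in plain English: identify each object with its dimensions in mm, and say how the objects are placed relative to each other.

A is a table: top 909 mm (x) × 507 mm (y), 41 mm thick, upper face at z = 724 mm, on four 80×80 mm square legs, each inset 49 mm from the nearest pair of top edges, running from z = 0 to the bottom of the top. Four apron rails, 80 mm thick and 74 mm tall, run between adjacent legs with their top edges flush with the underside of the top and their outer faces flush with the legs' outer faces.

B is an open-topped rectangular box: outside dimensions 329×185×358 mm, with a uniform wall and base thickness of 8 mm. The base is a full 329×185 slab on the floor; four walls sit on top of the base. The front and back walls (the −y and +y sides) span the full width; the two side walls fit between them.

C is a four-legged stool. The seat is 279×319 mm, 38 mm thick, top at z = 403 mm. It stands on four square legs, each 32×32 mm in cross-section, from z = 0 to the seat underside, each flush with a corner of the seat.

The open box is on top of the table, centred. Three stools sit around the table at the −y, −x, +x sides.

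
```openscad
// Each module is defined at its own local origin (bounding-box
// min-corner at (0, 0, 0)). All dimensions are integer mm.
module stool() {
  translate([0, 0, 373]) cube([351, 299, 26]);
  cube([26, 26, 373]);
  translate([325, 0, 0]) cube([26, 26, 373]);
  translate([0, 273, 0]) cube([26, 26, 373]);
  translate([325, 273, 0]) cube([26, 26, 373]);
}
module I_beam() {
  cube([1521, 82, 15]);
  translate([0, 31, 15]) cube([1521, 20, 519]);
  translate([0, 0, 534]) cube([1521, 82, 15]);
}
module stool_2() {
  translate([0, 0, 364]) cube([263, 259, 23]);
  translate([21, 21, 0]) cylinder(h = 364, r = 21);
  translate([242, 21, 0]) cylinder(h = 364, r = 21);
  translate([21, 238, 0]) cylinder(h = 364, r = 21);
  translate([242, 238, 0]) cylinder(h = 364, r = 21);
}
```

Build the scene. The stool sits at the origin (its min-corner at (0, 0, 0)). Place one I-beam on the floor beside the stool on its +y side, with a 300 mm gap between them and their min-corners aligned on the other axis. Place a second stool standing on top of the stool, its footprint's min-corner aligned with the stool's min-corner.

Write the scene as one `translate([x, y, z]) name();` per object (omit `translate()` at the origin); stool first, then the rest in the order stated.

stool();
translate([0, 599, 0]) I_beam();
translate([0, 0, 399]) stool_2();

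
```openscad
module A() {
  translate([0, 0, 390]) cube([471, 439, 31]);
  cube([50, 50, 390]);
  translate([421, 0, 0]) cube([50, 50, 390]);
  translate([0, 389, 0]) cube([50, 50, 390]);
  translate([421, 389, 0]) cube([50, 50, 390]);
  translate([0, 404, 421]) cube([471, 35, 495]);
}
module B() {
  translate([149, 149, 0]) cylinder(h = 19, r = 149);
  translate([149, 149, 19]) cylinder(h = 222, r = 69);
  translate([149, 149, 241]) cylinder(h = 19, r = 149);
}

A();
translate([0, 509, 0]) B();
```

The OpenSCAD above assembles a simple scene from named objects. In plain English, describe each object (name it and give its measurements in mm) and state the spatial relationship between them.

A is a chair: 471×439 mm seat, 31 mm thick, top at z = 421 mm, on four 50 mm square corner legs flush with the seat edges. A 35 mm thick backrest slab spans the full seat width, extending 495 mm above the seat top, its back face flush with the seat's +y edge.

B is a spool: two coaxial disc flanges of radius 149 mm and thickness 19 mm, joined by a core cylinder of radius 69 mm and height 222 mm. The lower flange rests on z = 0 and the three cylinders share a vertical axis.

The spool is on the floor beside the chair on its +y side.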